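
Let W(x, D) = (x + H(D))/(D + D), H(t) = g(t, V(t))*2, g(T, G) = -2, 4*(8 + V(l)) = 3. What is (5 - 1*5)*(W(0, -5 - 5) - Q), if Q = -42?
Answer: 0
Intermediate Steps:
V(l) = -29/4 (V(l) = -8 + (1/4)*3 = -8 + 3/4 = -29/4)
H(t) = -4 (H(t) = -2*2 = -4)
W(x, D) = (-4 + x)/(2*D) (W(x, D) = (x - 4)/(D + D) = (-4 + x)/((2*D)) = (-4 + x)*(1/(2*D)) = (-4 + x)/(2*D))
(5 - 1*5)*(W(0, -5 - 5) - Q) = (5 - 1*5)*((-4 + 0)/(2*(-5 - 5)) - 1*(-42)) = (5 - 5)*((1/2)*(-4)/(-10) + 42) = 0*((1/2)*(-1/10)*(-4) + 42) = 0*(1/5 + 42) = 0*(211/5) = 0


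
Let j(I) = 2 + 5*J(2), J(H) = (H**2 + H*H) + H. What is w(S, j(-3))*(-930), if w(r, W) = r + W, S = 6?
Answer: -53940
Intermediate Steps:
J(H) = H + 2*H**2 (J(H) = (H**2 + H**2) + H = 2*H**2 + H = H + 2*H**2)
j(I) = 52 (j(I) = 2 + 5*(2*(1 + 2*2)) = 2 + 5*(2*(1 + 4)) = 2 + 5*(2*5) = 2 + 5*10 = 2 + 50 = 52)
w(r, W) = W + r
w(S, j(-3))*(-930) = (52 + 6)*(-930) = 58*(-930) = -53940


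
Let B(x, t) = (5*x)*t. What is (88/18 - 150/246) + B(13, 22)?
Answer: 529249/369 ≈ 1434.3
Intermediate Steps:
B(x, t) = 5*t*x
(88/18 - 150/246) + B(13, 22) = (88/18 - 150/246) + 5*22*13 = (88*(1/18) - 150*1/246) + 1430 = (44/9 - 25/41) + 1430 = 1579/369 + 1430 = 529249/369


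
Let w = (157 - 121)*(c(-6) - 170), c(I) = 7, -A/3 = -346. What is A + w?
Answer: -4830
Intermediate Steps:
A = 1038 (A = -3*(-346) = 1038)
w = -5868 (w = (157 - 121)*(7 - 170) = 36*(-163) = -5868)
A + w = 1038 - 5868 = -4830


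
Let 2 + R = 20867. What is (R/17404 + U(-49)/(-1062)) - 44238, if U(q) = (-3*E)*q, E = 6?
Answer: -45424792729/1026836 ≈ -44238.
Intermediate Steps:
R = 20865 (R = -2 + 20867 = 20865)
U(q) = -18*q (U(q) = (-3*6)*q = -18*q)
(R/17404 + U(-49)/(-1062)) - 44238 = (20865/17404 - 18*(-49)/(-1062)) - 44238 = (20865*(1/17404) + 882*(-1/1062)) - 44238 = (20865/17404 - 49/59) - 44238 = 378239/1026836 - 44238 = -45424792729/1026836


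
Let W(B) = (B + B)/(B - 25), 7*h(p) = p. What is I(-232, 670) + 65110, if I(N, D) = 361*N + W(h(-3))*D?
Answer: -1657128/89 ≈ -18619.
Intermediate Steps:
h(p) = p/7
W(B) = 2*B/(-25 + B) (W(B) = (2*B)/(-25 + B) = 2*B/(-25 + B))
I(N, D) = 361*N + 3*D/89 (I(N, D) = 361*N + (2*((⅐)*(-3))/(-25 + (⅐)*(-3)))*D = 361*N + (2*(-3/7)/(-25 - 3/7))*D = 361*N + (2*(-3/7)/(-178/7))*D = 361*N + (2*(-3/7)*(-7/178))*D = 361*N + 3*D/89)
I(-232, 670) + 65110 = (361*(-232) + (3/89)*670) + 65110 = (-83752 + 2010/89) + 65110 = -7451918/89 + 65110 = -1657128/89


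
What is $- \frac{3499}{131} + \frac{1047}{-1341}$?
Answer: $- \frac{1609772}{58557} \approx -27.491$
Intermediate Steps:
$- \frac{3499}{131} + \frac{1047}{-1341} = \left(-3499\right) \frac{1}{131} + 1047 \left(- \frac{1}{1341}\right) = - \frac{3499}{131} - \frac{349}{447} = - \frac{1609772}{58557}$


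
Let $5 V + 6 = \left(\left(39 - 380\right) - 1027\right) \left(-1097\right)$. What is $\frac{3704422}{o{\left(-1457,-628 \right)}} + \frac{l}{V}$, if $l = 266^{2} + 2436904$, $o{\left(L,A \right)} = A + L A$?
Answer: $\frac{851190467279}{68609145696} \approx 12.406$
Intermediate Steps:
$o{\left(L,A \right)} = A + A L$
$l = 2507660$ ($l = 70756 + 2436904 = 2507660$)
$V = 300138$ ($V = - \frac{6}{5} + \frac{\left(\left(39 - 380\right) - 1027\right) \left(-1097\right)}{5} = - \frac{6}{5} + \frac{\left(-341 - 1027\right) \left(-1097\right)}{5} = - \frac{6}{5} + \frac{\left(-1368\right) \left(-1097\right)}{5} = - \frac{6}{5} + \frac{1}{5} \cdot 1500696 = - \frac{6}{5} + \frac{1500696}{5} = 300138$)
$\frac{3704422}{o{\left(-1457,-628 \right)}} + \frac{l}{V} = \frac{3704422}{\left(-628\right) \left(1 - 1457\right)} + \frac{2507660}{300138} = \frac{3704422}{\left(-628\right) \left(-1456\right)} + 2507660 \cdot \frac{1}{300138} = \frac{3704422}{914368} + \frac{1253830}{150069} = 3704422 \cdot \frac{1}{914368} + \frac{1253830}{150069} = \frac{1852211}{457184} + \frac{1253830}{150069} = \frac{851190467279}{68609145696}$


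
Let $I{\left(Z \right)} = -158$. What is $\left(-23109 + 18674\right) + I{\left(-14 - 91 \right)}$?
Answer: $-4593$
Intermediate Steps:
$\left(-23109 + 18674\right) + I{\left(-14 - 91 \right)} = \left(-23109 + 18674\right) - 158 = -4435 - 158 = -4593$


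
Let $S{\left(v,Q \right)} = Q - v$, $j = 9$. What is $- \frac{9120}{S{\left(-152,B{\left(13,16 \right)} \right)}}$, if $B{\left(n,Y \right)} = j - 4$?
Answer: $- \frac{9120}{157} \approx -58.089$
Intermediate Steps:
$B{\left(n,Y \right)} = 5$ ($B{\left(n,Y \right)} = 9 - 4 = 5$)
$- \frac{9120}{S{\left(-152,B{\left(13,16 \right)} \right)}} = - \frac{9120}{5 - -152} = - \frac{9120}{5 + 152} = - \frac{9120}{157}$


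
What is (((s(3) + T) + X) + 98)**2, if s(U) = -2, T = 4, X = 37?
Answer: 18769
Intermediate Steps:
(((s(3) + T) + X) + 98)**2 = (((-2 + 4) + 37) + 98)**2 = ((2 + 37) + 98)**2 = (39 + 98)**2 = 137**2 = 18769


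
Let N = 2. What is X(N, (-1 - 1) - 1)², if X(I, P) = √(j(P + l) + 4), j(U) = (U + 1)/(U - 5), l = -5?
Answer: 59/13 ≈ 4.5385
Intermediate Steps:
j(U) = (1 + U)/(-5 + U)
X(I, P) = √(4 + (-4 + P)/(-10 + P)) (X(I, P) = √((1 + (P - 5))/(-5 + (P - 5)) + 4) = √((1 + (-5 + P))/(-5 + (-5 + P)) + 4) = √((-4 + P)/(-10 + P) + 4) = √(4 + (-4 + P)/(-10 + P)))
X(N, (-1 - 1) - 1)² = (√((-44 + 5*((-1 - 1) - 1))/(-10 + ((-1 - 1) - 1))))² = (√((-44 + 5*(-2 - 1))/(-10 + (-2 - 1))))² = (√((-44 + 5*(-3))/(-10 - 3)))² = (√((-44 - 15)/(-13)))² = (√(-1/13*(-59)))² = (√(59/13))² = (√767/13)² = 59/13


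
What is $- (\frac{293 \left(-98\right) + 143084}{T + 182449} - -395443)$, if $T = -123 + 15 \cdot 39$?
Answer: $- \frac{72330988943}{182911} \approx -3.9544 \cdot 10^{5}$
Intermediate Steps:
$T = 462$ ($T = -123 + 585 = 462$)
$- (\frac{293 \left(-98\right) + 143084}{T + 182449} - -395443) = - (\frac{293 \left(-98\right) + 143084}{462 + 182449} - -395443) = - (\frac{-28714 + 143084}{182911} + 395443) = - (114370 \cdot \frac{1}{182911} + 395443) = - (\frac{114370}{182911} + 395443) = \left(-1\right) \frac{72330988943}{182911} = - \frac{72330988943}{182911}$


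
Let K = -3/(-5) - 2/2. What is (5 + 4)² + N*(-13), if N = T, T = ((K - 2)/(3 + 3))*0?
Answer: 81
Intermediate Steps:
K = -⅖ (K = -3*(-⅕) - 2*½ = ⅗ - 1 = -⅖ ≈ -0.40000)
T = 0 (T = ((-⅖ - 2)/(3 + 3))*0 = -12/5/6*0 = -12/5*⅙*0 = -⅖*0 = 0)
N = 0
(5 + 4)² + N*(-13) = (5 + 4)² + 0*(-13) = 9² + 0 = 81 + 0 = 81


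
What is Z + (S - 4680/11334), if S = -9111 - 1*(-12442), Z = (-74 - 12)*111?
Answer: -11740915/1889 ≈ -6215.4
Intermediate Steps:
Z = -9546 (Z = -86*111 = -9546)
S = 3331 (S = -9111 + 12442 = 3331)
Z + (S - 4680/11334) = -9546 + (3331 - 4680/11334) = -9546 + (3331 - 1*780/1889) = -9546 + (3331 - 780/1889) = -9546 + 6291479/1889 = -11740915/1889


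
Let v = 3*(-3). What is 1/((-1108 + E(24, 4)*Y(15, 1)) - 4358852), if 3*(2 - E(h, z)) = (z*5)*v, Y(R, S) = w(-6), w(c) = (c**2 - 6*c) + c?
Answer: -1/4355868 ≈ -2.2958e-7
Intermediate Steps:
w(c) = c**2 - 5*c
v = -9
Y(R, S) = 66 (Y(R, S) = -6*(-5 - 6) = -6*(-11) = 66)
E(h, z) = 2 + 15*z (E(h, z) = 2 - z*5*(-9)/3 = 2 - 5*z*(-9)/3 = 2 - (-15)*z = 2 + 15*z)
1/((-1108 + E(24, 4)*Y(15, 1)) - 4358852) = 1/((-1108 + (2 + 15*4)*66) - 4358852) = 1/((-1108 + (2 + 60)*66) - 4358852) = 1/((-1108 + 62*66) - 4358852) = 1/((-1108 + 4092) - 4358852) = 1/(2984 - 4358852) = 1/(-4355868) = -1/4355868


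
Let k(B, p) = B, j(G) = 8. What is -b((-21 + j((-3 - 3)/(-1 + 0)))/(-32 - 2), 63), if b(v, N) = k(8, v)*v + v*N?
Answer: -923/34 ≈ -27.147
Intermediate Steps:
b(v, N) = 8*v + N*v (b(v, N) = 8*v + v*N = 8*v + N*v)
-b((-21 + j((-3 - 3)/(-1 + 0)))/(-32 - 2), 63) = -(-21 + 8)/(-32 - 2)*(8 + 63) = -(-13/(-34))*71 = -(-13*(-1/34))*71 = -13*71/34 = -1*923/34 = -923/34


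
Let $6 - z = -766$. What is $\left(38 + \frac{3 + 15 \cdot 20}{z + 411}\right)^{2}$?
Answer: $\frac{2048196049}{1399489} \approx 1463.5$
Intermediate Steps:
$z = 772$ ($z = 6 - -766 = 6 + 766 = 772$)
$\left(38 + \frac{3 + 15 \cdot 20}{z + 411}\right)^{2} = \left(38 + \frac{3 + 15 \cdot 20}{772 + 411}\right)^{2} = \left(38 + \frac{3 + 300}{1183}\right)^{2} = \left(38 + 303 \cdot \frac{1}{1183}\right)^{2} = \left(38 + \frac{303}{1183}\right)^{2} = \left(\frac{45257}{1183}\right)^{2} = \frac{2048196049}{1399489}$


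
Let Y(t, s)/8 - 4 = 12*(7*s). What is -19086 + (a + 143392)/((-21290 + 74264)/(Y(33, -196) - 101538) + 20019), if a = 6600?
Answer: -11134069480024/583592271 ≈ -19079.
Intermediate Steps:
Y(t, s) = 32 + 672*s (Y(t, s) = 32 + 8*(12*(7*s)) = 32 + 8*(84*s) = 32 + 672*s)
-19086 + (a + 143392)/((-21290 + 74264)/(Y(33, -196) - 101538) + 20019) = -19086 + (6600 + 143392)/((-21290 + 74264)/((32 + 672*(-196)) - 101538) + 20019) = -19086 + 149992/(52974/((32 - 131712) - 101538) + 20019) = -19086 + 149992/(52974/(-131680 - 101538) + 20019) = -19086 + 149992/(52974/(-233218) + 20019) = -19086 + 149992/(52974*(-1/233218) + 20019) = -19086 + 149992/(-26487/116609 + 20019) = -19086 + 149992/(2334369084/116609) = -19086 + 149992*(116609/2334369084) = -19086 + 4372604282/583592271 = -11134069480024/583592271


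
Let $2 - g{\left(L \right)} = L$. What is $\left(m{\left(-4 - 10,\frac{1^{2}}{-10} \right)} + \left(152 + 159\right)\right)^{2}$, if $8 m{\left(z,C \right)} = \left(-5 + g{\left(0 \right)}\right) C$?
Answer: $\frac{619163689}{6400} \approx 96744.0$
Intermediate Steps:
$g{\left(L \right)} = 2 - L$
$m{\left(z,C \right)} = - \frac{3 C}{8}$ ($m{\left(z,C \right)} = \frac{\left(-5 + \left(2 - 0\right)\right) C}{8} = \frac{\left(-5 + \left(2 + 0\right)\right) C}{8} = \frac{\left(-5 + 2\right) C}{8} = \frac{\left(-3\right) C}{8} = - \frac{3 C}{8}$)
$\left(m{\left(-4 - 10,\frac{1^{2}}{-10} \right)} + \left(152 + 159\right)\right)^{2} = \left(- \frac{3 \frac{1^{2}}{-10}}{8} + \left(152 + 159\right)\right)^{2} = \left(- \frac{3 \cdot 1 \left(- \frac{1}{10}\right)}{8} + 311\right)^{2} = \left(\left(- \frac{3}{8}\right) \left(- \frac{1}{10}\right) + 311\right)^{2} = \left(\frac{3}{80} + 311\right)^{2} = \left(\frac{24883}{80}\right)^{2} = \frac{619163689}{6400}$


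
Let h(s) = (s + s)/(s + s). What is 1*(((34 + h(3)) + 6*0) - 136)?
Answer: -101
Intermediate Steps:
h(s) = 1 (h(s) = (2*s)/((2*s)) = (2*s)*(1/(2*s)) = 1)
1*(((34 + h(3)) + 6*0) - 136) = 1*(((34 + 1) + 6*0) - 136) = 1*((35 + 0) - 136) = 1*(35 - 136) = 1*(-101) = -101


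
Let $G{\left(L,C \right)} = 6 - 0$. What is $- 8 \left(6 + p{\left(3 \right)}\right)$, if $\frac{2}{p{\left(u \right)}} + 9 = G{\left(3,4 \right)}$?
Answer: $- \frac{128}{3} \approx -42.667$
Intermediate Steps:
$G{\left(L,C \right)} = 6$ ($G{\left(L,C \right)} = 6 + 0 = 6$)
$p{\left(u \right)} = - \frac{2}{3}$ ($p{\left(u \right)} = \frac{2}{-9 + 6} = \frac{2}{-3} = 2 \left(- \frac{1}{3}\right) = - \frac{2}{3}$)
$- 8 \left(6 + p{\left(3 \right)}\right) = - 8 \left(6 - \frac{2}{3}\right) = \left(-8\right) \frac{16}{3} = - \frac{128}{3}$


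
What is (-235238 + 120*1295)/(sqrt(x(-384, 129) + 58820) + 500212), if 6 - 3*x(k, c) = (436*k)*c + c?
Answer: -39935925656/250204786933 + 79838*sqrt(7258011)/250204786933 ≈ -0.15875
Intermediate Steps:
x(k, c) = 2 - c/3 - 436*c*k/3 (x(k, c) = 2 - ((436*k)*c + c)/3 = 2 - (436*c*k + c)/3 = 2 - (c + 436*c*k)/3 = 2 + (-c/3 - 436*c*k/3) = 2 - c/3 - 436*c*k/3)
(-235238 + 120*1295)/(sqrt(x(-384, 129) + 58820) + 500212) = (-235238 + 120*1295)/(sqrt((2 - 1/3*129 - 436/3*129*(-384)) + 58820) + 500212) = (-235238 + 155400)/(sqrt((2 - 43 + 7199232) + 58820) + 500212) = -79838/(sqrt(7199191 + 58820) + 500212) = -79838/(sqrt(7258011) + 500212) = -79838/(500212 + sqrt(7258011))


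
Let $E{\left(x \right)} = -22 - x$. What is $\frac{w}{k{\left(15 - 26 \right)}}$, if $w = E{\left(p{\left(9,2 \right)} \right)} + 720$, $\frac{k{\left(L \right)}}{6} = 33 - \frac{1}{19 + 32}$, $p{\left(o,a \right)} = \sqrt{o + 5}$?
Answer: $\frac{5933}{1682} - \frac{17 \sqrt{14}}{3364} \approx 3.5084$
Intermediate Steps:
$p{\left(o,a \right)} = \sqrt{5 + o}$
$k{\left(L \right)} = \frac{3364}{17}$ ($k{\left(L \right)} = 6 \left(33 - \frac{1}{19 + 32}\right) = 6 \left(33 - \frac{1}{51}\right) = 6 \cdot \frac{1682}{51} = \frac{3364}{17}$)
$w = 698 - \sqrt{14}$ ($w = \left(-22 - \sqrt{5 + 9}\right) + 720 = \left(-22 - \sqrt{14}\right) + 720 = 698 - \sqrt{14} \approx 694.26$)
$\frac{w}{k{\left(15 - 26 \right)}} = \frac{698 - \sqrt{14}}{\frac{3364}{17}} = \left(698 - \sqrt{14}\right) \frac{17}{3364} = \frac{5933}{1682} - \frac{17 \sqrt{14}}{3364}$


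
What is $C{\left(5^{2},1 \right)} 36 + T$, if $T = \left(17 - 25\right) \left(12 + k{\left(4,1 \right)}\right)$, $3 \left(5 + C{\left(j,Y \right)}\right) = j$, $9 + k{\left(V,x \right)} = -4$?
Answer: $128$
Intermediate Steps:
$k{\left(V,x \right)} = -13$ ($k{\left(V,x \right)} = -9 - 4 = -13$)
$C{\left(j,Y \right)} = -5 + \frac{j}{3}$
$T = 8$ ($T = \left(17 - 25\right) \left(12 - 13\right) = \left(-8\right) \left(-1\right) = 8$)
$C{\left(5^{2},1 \right)} 36 + T = \left(-5 + \frac{5^{2}}{3}\right) 36 + 8 = \left(-5 + \frac{1}{3} \cdot 25\right) 36 + 8 = \left(-5 + \frac{25}{3}\right) 36 + 8 = \frac{10}{3} \cdot 36 + 8 = 120 + 8 = 128$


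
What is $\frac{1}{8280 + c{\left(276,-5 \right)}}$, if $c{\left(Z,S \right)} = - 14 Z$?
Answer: $\frac{1}{4416} \approx 0.00022645$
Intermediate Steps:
$\frac{1}{8280 + c{\left(276,-5 \right)}} = \frac{1}{8280 - 3864} = \frac{1}{4416}$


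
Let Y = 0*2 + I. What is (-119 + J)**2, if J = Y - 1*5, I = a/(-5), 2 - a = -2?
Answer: 389376/25 ≈ 15575.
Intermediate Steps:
a = 4 (a = 2 - 1*(-2) = 2 + 2 = 4)
I = -4/5 (I = 4/(-5) = 4*(-1/5) = -4/5 ≈ -0.80000)
Y = -4/5 (Y = 0*2 - 4/5 = 0 - 4/5 = -4/5 ≈ -0.80000)
J = -29/5 (J = -4/5 - 1*5 = -4/5 - 5 = -29/5 ≈ -5.8000)
(-119 + J)**2 = (-119 - 29/5)**2 = (-624/5)**2 = 389376/25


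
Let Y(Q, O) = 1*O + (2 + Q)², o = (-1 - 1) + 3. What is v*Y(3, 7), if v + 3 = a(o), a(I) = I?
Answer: -64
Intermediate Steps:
o = 1 (o = -2 + 3 = 1)
v = -2 (v = -3 + 1 = -2)
Y(Q, O) = O + (2 + Q)²
v*Y(3, 7) = -2*(7 + (2 + 3)²) = -2*(7 + 5²) = -2*(7 + 25) = -2*32 = -64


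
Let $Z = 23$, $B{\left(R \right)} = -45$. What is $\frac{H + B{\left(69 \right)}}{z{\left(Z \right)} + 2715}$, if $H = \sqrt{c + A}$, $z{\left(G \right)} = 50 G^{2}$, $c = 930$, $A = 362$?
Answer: $- \frac{9}{5833} + \frac{2 \sqrt{323}}{29165} \approx -0.0003105$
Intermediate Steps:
$H = 2 \sqrt{323}$ ($H = \sqrt{930 + 362} = \sqrt{1292} = 2 \sqrt{323} \approx 35.944$)
$\frac{H + B{\left(69 \right)}}{z{\left(Z \right)} + 2715} = \frac{2 \sqrt{323} - 45}{50 \cdot 23^{2} + 2715} = \frac{-45 + 2 \sqrt{323}}{50 \cdot 529 + 2715} = \frac{-45 + 2 \sqrt{323}}{26450 + 2715} = \frac{-45 + 2 \sqrt{323}}{29165} = \left(-45 + 2 \sqrt{323}\right) \frac{1}{29165} = - \frac{9}{5833} + \frac{2 \sqrt{323}}{29165}$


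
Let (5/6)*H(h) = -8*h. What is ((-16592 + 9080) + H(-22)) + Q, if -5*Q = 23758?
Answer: -60262/5 ≈ -12052.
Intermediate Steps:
Q = -23758/5 (Q = -⅕*23758 = -23758/5 ≈ -4751.6)
H(h) = -48*h/5 (H(h) = 6*(-8*h)/5 = -48*h/5)
((-16592 + 9080) + H(-22)) + Q = ((-16592 + 9080) - 48/5*(-22)) - 23758/5 = (-7512 + 1056/5) - 23758/5 = -36504/5 - 23758/5 = -60262/5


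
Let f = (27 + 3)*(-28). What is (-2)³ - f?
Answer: 832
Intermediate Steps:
f = -840 (f = 30*(-28) = -840)
(-2)³ - f = (-2)³ - 1*(-840) = -8 + 840 = 832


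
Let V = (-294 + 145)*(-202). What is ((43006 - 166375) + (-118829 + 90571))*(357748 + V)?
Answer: -58807925442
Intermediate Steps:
V = 30098 (V = -149*(-202) = 30098)
((43006 - 166375) + (-118829 + 90571))*(357748 + V) = ((43006 - 166375) + (-118829 + 90571))*(357748 + 30098) = (-123369 - 28258)*387846 = -151627*387846 = -58807925442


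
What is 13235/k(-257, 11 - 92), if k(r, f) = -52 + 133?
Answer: 13235/81 ≈ 163.40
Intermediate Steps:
k(r, f) = 81
13235/k(-257, 11 - 92) = 13235/81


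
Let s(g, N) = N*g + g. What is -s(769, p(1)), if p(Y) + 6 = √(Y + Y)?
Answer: 3845 - 769*√2 ≈ 2757.5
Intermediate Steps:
p(Y) = -6 + √2*√Y (p(Y) = -6 + √(Y + Y) = -6 + √(2*Y) = -6 + √2*√Y)
s(g, N) = g + N*g
-s(769, p(1)) = -769*(1 + (-6 + √2*√1)) = -769*(1 + (-6 + √2*1)) = -769*(1 + (-6 + √2)) = -769*(-5 + √2) = -(-3845 + 769*√2) = 3845 - 769*√2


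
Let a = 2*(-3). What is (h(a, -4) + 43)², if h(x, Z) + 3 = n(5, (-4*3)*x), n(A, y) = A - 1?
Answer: 1936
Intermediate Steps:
a = -6
n(A, y) = -1 + A
h(x, Z) = 1 (h(x, Z) = -3 + (-1 + 5) = -3 + 4 = 1)
(h(a, -4) + 43)² = (1 + 43)² = 44² = 1936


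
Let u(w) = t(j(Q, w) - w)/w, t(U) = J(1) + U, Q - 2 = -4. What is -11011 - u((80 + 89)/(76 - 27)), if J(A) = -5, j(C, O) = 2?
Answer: -1860543/169 ≈ -11009.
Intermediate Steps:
Q = -2 (Q = 2 - 4 = -2)
t(U) = -5 + U
u(w) = (-3 - w)/w (u(w) = (-5 + (2 - w))/w = (-3 - w)/w)
-11011 - u((80 + 89)/(76 - 27)) = -11011 - (-3 - (80 + 89)/(76 - 27))/((80 + 89)/(76 - 27)) = -11011 - (-3 - 169/49)/(169/49) = -11011 - (-3 - 169/49)/(169*(1/49)) = -11011 - (-3 - 1*169/49)/169/49 = -11011 - 49*(-3 - 169/49)/169 = -11011 - 49*(-316)/(169*49) = -11011 - 1*(-316/169) = -11011 + 316/169 = -1860543/169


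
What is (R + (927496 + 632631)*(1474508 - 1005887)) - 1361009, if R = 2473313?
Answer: 731109387171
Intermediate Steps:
(R + (927496 + 632631)*(1474508 - 1005887)) - 1361009 = (2473313 + (927496 + 632631)*(1474508 - 1005887)) - 1361009 = (2473313 + 1560127*468621) - 1361009 = (2473313 + 731108274867) - 1361009 = 731110748180 - 1361009 = 731109387171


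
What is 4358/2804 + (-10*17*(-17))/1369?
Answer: 7034831/1919338 ≈ 3.6652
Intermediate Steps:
4358/2804 + (-10*17*(-17))/1369 = 4358*(1/2804) - 170*(-17)*(1/1369) = 2179/1402 + 2890*(1/1369) = 2179/1402 + 2890/1369 = 7034831/1919338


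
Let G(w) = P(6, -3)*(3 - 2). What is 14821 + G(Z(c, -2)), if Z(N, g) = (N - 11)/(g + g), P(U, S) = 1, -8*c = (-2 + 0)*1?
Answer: 14822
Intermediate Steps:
c = 1/4 (c = -(-2 + 0)/8 = -(-1)/4 = -1/8*(-2) = 1/4 ≈ 0.25000)
Z(N, g) = (-11 + N)/(2*g) (Z(N, g) = (-11 + N)/((2*g)) = (-11 + N)*(1/(2*g)) = (-11 + N)/(2*g))
G(w) = 1 (G(w) = 1*(3 - 2) = 1*1 = 1)
14821 + G(Z(c, -2)) = 14821 + 1 = 14822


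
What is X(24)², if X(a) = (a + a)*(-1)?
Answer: 2304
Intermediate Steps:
X(a) = -2*a (X(a) = (2*a)*(-1) = -2*a)
X(24)² = (-2*24)² = (-48)² = 2304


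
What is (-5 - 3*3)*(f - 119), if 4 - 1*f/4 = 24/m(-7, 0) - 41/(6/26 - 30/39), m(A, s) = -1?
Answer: 4362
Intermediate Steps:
f = -1348/7 (f = 16 - 4*(24/(-1) - 41/(6/26 - 30/39)) = 16 - 4*(24*(-1) - 41/(6*(1/26) - 30*1/39)) = 16 - 4*(-24 - 41/(3/13 - 10/13)) = 16 - 4*(-24 - 41/(-7/13)) = 16 - 4*(-24 - 41*(-13/7)) = 16 - 4*(-24 + 533/7) = 16 - 4*365/7 = 16 - 1460/7 = -1348/7 ≈ -192.57)
(-5 - 3*3)*(f - 119) = (-5 - 3*3)*(-1348/7 - 119) = (-5 - 9)*(-2181/7) = -14*(-2181/7) = 4362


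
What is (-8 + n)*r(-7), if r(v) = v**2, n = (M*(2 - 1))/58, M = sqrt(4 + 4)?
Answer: -392 + 49*sqrt(2)/29 ≈ -389.61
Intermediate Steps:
M = 2*sqrt(2) (M = sqrt(8) = 2*sqrt(2) ≈ 2.8284)
n = sqrt(2)/29 (n = ((2*sqrt(2))*(2 - 1))/58 = ((2*sqrt(2))*1)*(1/58) = (2*sqrt(2))*(1/58) = sqrt(2)/29 ≈ 0.048766)
(-8 + n)*r(-7) = (-8 + sqrt(2)/29)*(-7)**2 = (-8 + sqrt(2)/29)*49 = -392 + 49*sqrt(2)/29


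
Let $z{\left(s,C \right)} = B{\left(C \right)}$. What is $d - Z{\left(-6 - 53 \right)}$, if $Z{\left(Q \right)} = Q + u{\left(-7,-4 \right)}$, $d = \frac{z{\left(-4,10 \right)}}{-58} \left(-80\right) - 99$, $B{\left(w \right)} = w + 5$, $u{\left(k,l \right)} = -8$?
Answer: $- \frac{328}{29} \approx -11.31$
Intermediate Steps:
$B{\left(w \right)} = 5 + w$
$z{\left(s,C \right)} = 5 + C$
$d = - \frac{2271}{29}$ ($d = \frac{5 + 10}{-58} \left(-80\right) - 99 = 15 \left(- \frac{1}{58}\right) \left(-80\right) - 99 = \left(- \frac{15}{58}\right) \left(-80\right) - 99 = \frac{600}{29} - 99 = - \frac{2271}{29} \approx -78.31$)
$Z{\left(Q \right)} = -8 + Q$ ($Z{\left(Q \right)} = Q - 8 = -8 + Q$)
$d - Z{\left(-6 - 53 \right)} = - \frac{2271}{29} - \left(-8 - 59\right) = - \frac{2271}{29} - -67 = - \frac{2271}{29} + 67 = - \frac{328}{29}$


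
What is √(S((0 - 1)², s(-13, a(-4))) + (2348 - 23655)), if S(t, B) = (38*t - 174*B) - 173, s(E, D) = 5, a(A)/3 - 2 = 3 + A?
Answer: 2*I*√5578 ≈ 149.37*I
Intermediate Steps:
a(A) = 15 + 3*A (a(A) = 6 + 3*(3 + A) = 6 + (9 + 3*A) = 15 + 3*A)
S(t, B) = -173 - 174*B + 38*t (S(t, B) = (-174*B + 38*t) - 173 = -173 - 174*B + 38*t)
√(S((0 - 1)², s(-13, a(-4))) + (2348 - 23655)) = √((-173 - 174*5 + 38*(0 - 1)²) + (2348 - 23655)) = √((-173 - 870 + 38*(-1)²) - 21307) = √((-173 - 870 + 38*1) - 21307) = √((-173 - 870 + 38) - 21307) = √(-1005 - 21307) = √(-22312) = 2*I*√5578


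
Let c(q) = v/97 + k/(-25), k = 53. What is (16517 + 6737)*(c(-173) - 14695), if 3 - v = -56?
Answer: -828750259414/2425 ≈ -3.4175e+8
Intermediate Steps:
v = 59 (v = 3 - 1*(-56) = 3 + 56 = 59)
c(q) = -3666/2425 (c(q) = 59/97 + 53/(-25) = 59*(1/97) + 53*(-1/25) = 59/97 - 53/25 = -3666/2425)
(16517 + 6737)*(c(-173) - 14695) = (16517 + 6737)*(-3666/2425 - 14695) = 23254*(-35639041/2425) = -828750259414/2425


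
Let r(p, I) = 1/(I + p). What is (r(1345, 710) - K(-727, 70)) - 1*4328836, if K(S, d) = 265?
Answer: -8896302554/2055 ≈ -4.3291e+6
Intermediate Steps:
(r(1345, 710) - K(-727, 70)) - 1*4328836 = (1/(710 + 1345) - 1*265) - 1*4328836 = (1/2055 - 265) - 4328836 = -544574/2055 - 4328836 = -8896302554/2055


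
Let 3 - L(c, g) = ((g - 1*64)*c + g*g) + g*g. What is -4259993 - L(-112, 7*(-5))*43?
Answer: -3677988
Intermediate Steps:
L(c, g) = 3 - 2*g² - c*(-64 + g) (L(c, g) = 3 - (((g - 1*64)*c + g*g) + g*g) = 3 - (((g - 64)*c + g²) + g²) = 3 - (((-64 + g)*c + g²) + g²) = 3 - ((c*(-64 + g) + g²) + g²) = 3 - ((g² + c*(-64 + g)) + g²) = 3 - (2*g² + c*(-64 + g)) = 3 + (-2*g² - c*(-64 + g)) = 3 - 2*g² - c*(-64 + g))
-4259993 - L(-112, 7*(-5))*43 = -4259993 - (3 - 2*(7*(-5))² + 64*(-112) - 1*(-112)*7*(-5))*43 = -4259993 - (3 - 2*(-35)² - 7168 - 1*(-112)*(-35))*43 = -4259993 - (3 - 2*1225 - 7168 - 3920)*43 = -4259993 - (3 - 2450 - 7168 - 3920)*43 = -4259993 - (-13535)*43 = -4259993 - 1*(-582005) = -4259993 + 582005 = -3677988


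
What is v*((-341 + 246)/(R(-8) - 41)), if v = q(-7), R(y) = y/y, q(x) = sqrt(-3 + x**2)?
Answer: 19*sqrt(46)/8 ≈ 16.108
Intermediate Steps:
R(y) = 1
v = sqrt(46) (v = sqrt(-3 + (-7)**2) = sqrt(-3 + 49) = sqrt(46) ≈ 6.7823)
v*((-341 + 246)/(R(-8) - 41)) = sqrt(46)*((-341 + 246)/(1 - 41)) = sqrt(46)*(-95/(-40)) = sqrt(46)*(-95*(-1/40)) = sqrt(46)*(19/8) = 19*sqrt(46)/8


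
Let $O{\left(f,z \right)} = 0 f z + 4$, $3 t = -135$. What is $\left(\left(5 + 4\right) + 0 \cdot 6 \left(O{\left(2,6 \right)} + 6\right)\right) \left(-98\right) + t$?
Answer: $-927$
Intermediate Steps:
$t = -45$ ($t = \frac{1}{3} \left(-135\right) = -45$)
$O{\left(f,z \right)} = 4$ ($O{\left(f,z \right)} = 0 z + 4 = 0 + 4 = 4$)
$\left(\left(5 + 4\right) + 0 \cdot 6 \left(O{\left(2,6 \right)} + 6\right)\right) \left(-98\right) + t = \left(\left(5 + 4\right) + 0 \cdot 6 \left(4 + 6\right)\right) \left(-98\right) - 45 = \left(9 + 0 \cdot 6 \cdot 10\right) \left(-98\right) - 45 = \left(9 + 0 \cdot 60\right) \left(-98\right) - 45 = \left(9 + 0\right) \left(-98\right) - 45 = 9 \left(-98\right) - 45 = -882 - 45 = -927$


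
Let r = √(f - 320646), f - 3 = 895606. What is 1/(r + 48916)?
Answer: 48916/2392200093 - √574963/2392200093 ≈ 2.0131e-5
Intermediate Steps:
f = 895609 (f = 3 + 895606 = 895609)
r = √574963 (r = √(895609 - 320646) = √574963 ≈ 758.26)
1/(r + 48916) = 1/(√574963 + 48916) = 1/(48916 + √574963)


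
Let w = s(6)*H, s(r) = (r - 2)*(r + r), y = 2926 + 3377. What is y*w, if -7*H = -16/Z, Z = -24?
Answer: -201696/7 ≈ -28814.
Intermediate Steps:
y = 6303
s(r) = 2*r*(-2 + r) (s(r) = (-2 + r)*(2*r) = 2*r*(-2 + r))
H = -2/21 (H = -(-16)/(7*(-24)) = -(-16)*(-1)/(7*24) = -1/7*2/3 = -2/21 ≈ -0.095238)
w = -32/7 (w = (2*6*(-2 + 6))*(-2/21) = (2*6*4)*(-2/21) = 48*(-2/21) = -32/7 ≈ -4.5714)
y*w = 6303*(-32/7) = -201696/7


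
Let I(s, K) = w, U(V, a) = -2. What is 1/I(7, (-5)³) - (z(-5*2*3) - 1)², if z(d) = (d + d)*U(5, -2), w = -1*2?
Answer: -28323/2 ≈ -14162.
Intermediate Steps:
w = -2
I(s, K) = -2
z(d) = -4*d (z(d) = (d + d)*(-2) = (2*d)*(-2) = -4*d)
1/I(7, (-5)³) - (z(-5*2*3) - 1)² = 1/(-2) - (-4*(-5*2)*3 - 1)² = -½ - (-(-40)*3 - 1)² = -½ - (-4*(-30) - 1)² = -½ - (120 - 1)² = -½ - 1*119² = -½ - 1*14161 = -½ - 14161 = -28323/2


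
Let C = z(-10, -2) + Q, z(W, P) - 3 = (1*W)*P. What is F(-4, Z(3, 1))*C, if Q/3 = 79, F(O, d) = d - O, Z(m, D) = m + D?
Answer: 2080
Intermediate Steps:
Z(m, D) = D + m
z(W, P) = 3 + P*W (z(W, P) = 3 + (1*W)*P = 3 + W*P = 3 + P*W)
Q = 237 (Q = 3*79 = 237)
C = 260 (C = (3 - 2*(-10)) + 237 = (3 + 20) + 237 = 23 + 237 = 260)
F(-4, Z(3, 1))*C = ((1 + 3) - 1*(-4))*260 = (4 + 4)*260 = 8*260 = 2080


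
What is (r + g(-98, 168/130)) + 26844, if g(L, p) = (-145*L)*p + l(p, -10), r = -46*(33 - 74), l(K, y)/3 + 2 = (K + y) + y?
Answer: 3057052/65 ≈ 47032.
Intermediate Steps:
l(K, y) = -6 + 3*K + 6*y (l(K, y) = -6 + 3*((K + y) + y) = -6 + 3*(K + 2*y) = -6 + (3*K + 6*y) = -6 + 3*K + 6*y)
r = 1886 (r = -46*(-41) = 1886)
g(L, p) = -66 + 3*p - 145*L*p (g(L, p) = (-145*L)*p + (-6 + 3*p + 6*(-10)) = -145*L*p + (-6 + 3*p - 60) = -145*L*p + (-66 + 3*p) = -66 + 3*p - 145*L*p)
(r + g(-98, 168/130)) + 26844 = (1886 + (-66 + 3*(168/130) - 145*(-98)*168/130)) + 26844 = (1886 + (-66 + 3*(168*(1/130)) - 145*(-98)*168*(1/130))) + 26844 = (1886 + (-66 + 3*(84/65) - 145*(-98)*84/65)) + 26844 = (1886 + (-66 + 252/65 + 238728/13)) + 26844 = (1886 + 1189602/65) + 26844 = 1312192/65 + 26844 = 3057052/65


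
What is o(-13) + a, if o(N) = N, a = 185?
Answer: 172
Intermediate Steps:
o(-13) + a = -13 + 185 = 172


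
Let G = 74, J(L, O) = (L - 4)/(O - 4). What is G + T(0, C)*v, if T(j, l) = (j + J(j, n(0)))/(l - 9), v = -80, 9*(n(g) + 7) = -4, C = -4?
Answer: 101966/1339 ≈ 76.151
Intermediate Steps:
n(g) = -67/9 (n(g) = -7 + (1/9)*(-4) = -7 - 4/9 = -67/9)
J(L, O) = (-4 + L)/(-4 + O)
T(j, l) = (36/103 + 94*j/103)/(-9 + l) (T(j, l) = (j + (-4 + j)/(-4 - 67/9))/(l - 9) = (j + (-4 + j)/(-103/9))/(-9 + l) = (j - 9*(-4 + j)/103)/(-9 + l) = (j + (36/103 - 9*j/103))/(-9 + l) = (36/103 + 94*j/103)/(-9 + l))
G + T(0, C)*v = 74 + (2*(18 + 47*0)/(103*(-9 - 4)))*(-80) = 74 + ((2/103)*(18 + 0)/(-13))*(-80) = 74 + ((2/103)*(-1/13)*18)*(-80) = 74 - 36/1339*(-80) = 74 + 2880/1339 = 101966/1339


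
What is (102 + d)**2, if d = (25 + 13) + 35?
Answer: 30625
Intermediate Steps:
d = 73 (d = 38 + 35 = 73)
(102 + d)**2 = (102 + 73)**2 = 175**2 = 30625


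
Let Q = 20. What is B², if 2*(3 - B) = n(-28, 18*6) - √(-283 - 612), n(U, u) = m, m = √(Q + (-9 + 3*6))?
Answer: (6 - √29 + I*√895)²/4 ≈ -223.66 + 9.1969*I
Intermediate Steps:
m = √29 (m = √(20 + (-9 + 3*6)) = √(20 + (-9 + 18)) = √(20 + 9) = √29 ≈ 5.3852)
n(U, u) = √29
B = 3 - √29/2 + I*√895/2 (B = 3 - (√29 - √(-283 - 612))/2 = 3 - (√29 - √(-895))/2 = 3 - (√29 - I*√895)/2 = 3 + (-√29/2 + I*√895/2) = 3 - √29/2 + I*√895/2 ≈ 0.30742 + 14.958*I)
B² = (3 - √29/2 + I*√895/2)²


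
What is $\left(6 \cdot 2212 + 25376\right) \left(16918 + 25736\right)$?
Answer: $1648491792$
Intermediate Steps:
$\left(6 \cdot 2212 + 25376\right) \left(16918 + 25736\right) = \left(13272 + 25376\right) 42654 = 38648 \cdot 42654 = 1648491792$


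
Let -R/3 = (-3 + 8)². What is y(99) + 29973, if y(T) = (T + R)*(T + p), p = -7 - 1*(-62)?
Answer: 33669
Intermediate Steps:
R = -75 (R = -3*(-3 + 8)² = -3*5² = -3*25 = -75)
p = 55 (p = -7 + 62 = 55)
y(T) = (-75 + T)*(55 + T) (y(T) = (T - 75)*(T + 55) = (-75 + T)*(55 + T))
y(99) + 29973 = (-4125 + 99² - 20*99) + 29973 = (-4125 + 9801 - 1980) + 29973 = 3696 + 29973 = 33669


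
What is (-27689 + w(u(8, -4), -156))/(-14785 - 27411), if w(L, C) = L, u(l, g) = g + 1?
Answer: 989/1507 ≈ 0.65627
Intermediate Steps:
u(l, g) = 1 + g
(-27689 + w(u(8, -4), -156))/(-14785 - 27411) = (-27689 + (1 - 4))/(-14785 - 27411) = (-27689 - 3)/(-42196) = -27692*(-1/42196) = 989/1507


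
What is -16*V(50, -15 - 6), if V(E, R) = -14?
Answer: 224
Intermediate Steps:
-16*V(50, -15 - 6) = -16*(-14) = 224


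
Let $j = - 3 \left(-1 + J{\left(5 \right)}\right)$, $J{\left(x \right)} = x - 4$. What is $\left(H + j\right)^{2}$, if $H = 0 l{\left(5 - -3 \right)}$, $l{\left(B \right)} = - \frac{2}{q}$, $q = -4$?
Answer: $0$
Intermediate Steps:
$J{\left(x \right)} = -4 + x$
$l{\left(B \right)} = \frac{1}{2}$ ($l{\left(B \right)} = - \frac{2}{-4} = \left(-2\right) \left(- \frac{1}{4}\right) = \frac{1}{2}$)
$H = 0$ ($H = 0 \cdot \frac{1}{2} = 0$)
$j = 0$ ($j = - 3 \left(-1 + \left(-4 + 5\right)\right) = - 3 \left(-1 + 1\right) = \left(-3\right) 0 = 0$)
$\left(H + j\right)^{2} = \left(0 + 0\right)^{2} = 0^{2} = 0$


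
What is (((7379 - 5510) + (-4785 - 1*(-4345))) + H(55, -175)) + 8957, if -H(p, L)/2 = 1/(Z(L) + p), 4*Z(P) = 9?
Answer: 2378386/229 ≈ 10386.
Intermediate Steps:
Z(P) = 9/4 (Z(P) = (¼)*9 = 9/4)
H(p, L) = -2/(9/4 + p)
(((7379 - 5510) + (-4785 - 1*(-4345))) + H(55, -175)) + 8957 = (((7379 - 5510) + (-4785 - 1*(-4345))) - 8/(9 + 4*55)) + 8957 = ((1869 + (-4785 + 4345)) - 8/(9 + 220)) + 8957 = ((1869 - 440) - 8/229) + 8957 = (1429 - 8*1/229) + 8957 = (1429 - 8/229) + 8957 = 327233/229 + 8957 = 2378386/229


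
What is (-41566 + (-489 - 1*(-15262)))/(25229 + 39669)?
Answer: -26793/64898 ≈ -0.41285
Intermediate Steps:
(-41566 + (-489 - 1*(-15262)))/(25229 + 39669) = (-41566 + (-489 + 15262))/64898 = (-41566 + 14773)*(1/64898) = -26793*1/64898 = -26793/64898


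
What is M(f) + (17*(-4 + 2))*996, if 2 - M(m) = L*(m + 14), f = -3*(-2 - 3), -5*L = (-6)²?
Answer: -168266/5 ≈ -33653.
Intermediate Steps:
L = -36/5 (L = -⅕*(-6)² = -⅕*36 = -36/5 ≈ -7.2000)
f = 15 (f = -3*(-5) = 15)
M(m) = 514/5 + 36*m/5 (M(m) = 2 - (-36)*(m + 14)/5 = 2 - (-36)*(14 + m)/5 = 2 - (-504/5 - 36*m/5) = 2 + (504/5 + 36*m/5) = 514/5 + 36*m/5)
M(f) + (17*(-4 + 2))*996 = (514/5 + (36/5)*15) + (17*(-4 + 2))*996 = (514/5 + 108) + (17*(-2))*996 = 1054/5 - 34*996 = 1054/5 - 33864 = -168266/5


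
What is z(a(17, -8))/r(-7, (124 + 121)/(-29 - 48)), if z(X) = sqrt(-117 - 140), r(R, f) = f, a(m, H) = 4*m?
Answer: -11*I*sqrt(257)/35 ≈ -5.0384*I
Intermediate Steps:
z(X) = I*sqrt(257) (z(X) = sqrt(-257) = I*sqrt(257))
z(a(17, -8))/r(-7, (124 + 121)/(-29 - 48)) = (I*sqrt(257))/(((124 + 121)/(-29 - 48))) = (I*sqrt(257))/((245/(-77))) = (I*sqrt(257))/((245*(-1/77))) = (I*sqrt(257))/(-35/11) = (I*sqrt(257))*(-11/35) = -11*I*sqrt(257)/35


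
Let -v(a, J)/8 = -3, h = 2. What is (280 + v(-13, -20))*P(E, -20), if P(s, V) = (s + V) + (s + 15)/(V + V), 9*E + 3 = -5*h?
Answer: -99332/15 ≈ -6622.1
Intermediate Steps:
v(a, J) = 24 (v(a, J) = -8*(-3) = 24)
E = -13/9 (E = -⅓ + (-5*2)/9 = -⅓ + (⅑)*(-10) = -⅓ - 10/9 = -13/9 ≈ -1.4444)
P(s, V) = V + s + (15 + s)/(2*V) (P(s, V) = (V + s) + (15 + s)/((2*V)) = (V + s) + (15 + s)*(1/(2*V)) = (V + s) + (15 + s)/(2*V) = V + s + (15 + s)/(2*V))
(280 + v(-13, -20))*P(E, -20) = (280 + 24)*((½)*(15 - 13/9 + 2*(-20)*(-20 - 13/9))/(-20)) = 304*((½)*(-1/20)*(15 - 13/9 + 2*(-20)*(-193/9))) = 304*((½)*(-1/20)*(15 - 13/9 + 7720/9)) = 304*((½)*(-1/20)*(2614/3)) = 304*(-1307/60) = -99332/15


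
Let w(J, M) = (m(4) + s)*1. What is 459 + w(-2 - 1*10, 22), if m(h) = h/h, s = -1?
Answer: 459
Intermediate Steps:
m(h) = 1
w(J, M) = 0 (w(J, M) = (1 - 1)*1 = 0*1 = 0)
459 + w(-2 - 1*10, 22) = 459 + 0 = 459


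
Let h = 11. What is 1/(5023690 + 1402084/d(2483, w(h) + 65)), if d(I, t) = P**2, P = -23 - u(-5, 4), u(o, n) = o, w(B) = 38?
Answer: 81/407269411 ≈ 1.9889e-7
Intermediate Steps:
P = -18 (P = -23 - 1*(-5) = -23 + 5 = -18)
d(I, t) = 324 (d(I, t) = (-18)**2 = 324)
1/(5023690 + 1402084/d(2483, w(h) + 65)) = 1/(5023690 + 1402084/324) = 1/(5023690 + 1402084*(1/324)) = 1/(5023690 + 350521/81) = 1/(407269411/81) = 81/407269411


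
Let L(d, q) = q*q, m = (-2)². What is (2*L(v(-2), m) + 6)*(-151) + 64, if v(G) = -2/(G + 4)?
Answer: -5674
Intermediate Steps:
v(G) = -2/(4 + G)
m = 4
L(d, q) = q²
(2*L(v(-2), m) + 6)*(-151) + 64 = (2*4² + 6)*(-151) + 64 = (2*16 + 6)*(-151) + 64 = (32 + 6)*(-151) + 64 = 38*(-151) + 64 = -5738 + 64 = -5674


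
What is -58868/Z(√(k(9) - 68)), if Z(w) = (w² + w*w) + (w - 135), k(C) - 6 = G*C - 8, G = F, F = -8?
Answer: 24665692/175703 + 58868*I*√142/175703 ≈ 140.38 + 3.9925*I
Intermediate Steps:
G = -8
k(C) = -2 - 8*C (k(C) = 6 + (-8*C - 8) = 6 + (-8 - 8*C) = -2 - 8*C)
Z(w) = -135 + w + 2*w² (Z(w) = (w² + w²) + (-135 + w) = 2*w² + (-135 + w) = -135 + w + 2*w²)
-58868/Z(√(k(9) - 68)) = -58868/(-135 + √((-2 - 8*9) - 68) + 2*(√((-2 - 8*9) - 68))²) = -58868/(-135 + √((-2 - 72) - 68) + 2*(√((-2 - 72) - 68))²) = -58868/(-135 + √(-74 - 68) + 2*(√(-74 - 68))²) = -58868/(-135 + √(-142) + 2*(√(-142))²) = -58868/(-135 + I*√142 + 2*(I*√142)²) = -58868/(-135 + I*√142 + 2*(-142)) = -58868/(-135 + I*√142 - 284) = -58868/(-419 + I*√142)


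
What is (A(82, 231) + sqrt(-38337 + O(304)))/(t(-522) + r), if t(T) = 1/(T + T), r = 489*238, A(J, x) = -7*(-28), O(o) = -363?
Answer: 204624/121502807 + 31320*I*sqrt(43)/121502807 ≈ 0.0016841 + 0.0016903*I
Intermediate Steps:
A(J, x) = 196
r = 116382
t(T) = 1/(2*T)
(A(82, 231) + sqrt(-38337 + O(304)))/(t(-522) + r) = (196 + sqrt(-38337 - 363))/((1/2)/(-522) + 116382) = (196 + sqrt(-38700))/((1/2)*(-1/522) + 116382) = (196 + 30*I*sqrt(43))/(-1/1044 + 116382) = (196 + 30*I*sqrt(43))/(121502807/1044) = (196 + 30*I*sqrt(43))*(1044/121502807) = 204624/121502807 + 31320*I*sqrt(43)/121502807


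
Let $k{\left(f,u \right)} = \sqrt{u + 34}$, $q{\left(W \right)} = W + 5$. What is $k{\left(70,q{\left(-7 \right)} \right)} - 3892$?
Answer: $-3892 + 4 \sqrt{2} \approx -3886.3$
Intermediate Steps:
$q{\left(W \right)} = 5 + W$
$k{\left(f,u \right)} = \sqrt{34 + u}$
$k{\left(70,q{\left(-7 \right)} \right)} - 3892 = \sqrt{34 + \left(5 - 7\right)} - 3892 = \sqrt{34 - 2} - 3892 = \sqrt{32} - 3892 = 4 \sqrt{2} - 3892 = -3892 + 4 \sqrt{2}$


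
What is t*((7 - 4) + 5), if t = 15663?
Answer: 125304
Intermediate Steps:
t*((7 - 4) + 5) = 15663*((7 - 4) + 5) = 15663*(3 + 5) = 15663*8 = 125304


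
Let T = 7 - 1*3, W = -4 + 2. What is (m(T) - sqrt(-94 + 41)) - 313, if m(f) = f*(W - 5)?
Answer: -341 - I*sqrt(53) ≈ -341.0 - 7.2801*I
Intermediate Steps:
W = -2
T = 4 (T = 7 - 3 = 4)
m(f) = -7*f (m(f) = f*(-2 - 5) = f*(-7) = -7*f)
(m(T) - sqrt(-94 + 41)) - 313 = (-7*4 - sqrt(-94 + 41)) - 313 = (-28 - sqrt(-53)) - 313 = (-28 - I*sqrt(53)) - 313 = -341 - I*sqrt(53)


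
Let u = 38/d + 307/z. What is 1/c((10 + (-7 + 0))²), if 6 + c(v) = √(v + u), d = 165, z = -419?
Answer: -207405/950689 - √40615568070/1901378 ≈ -0.32416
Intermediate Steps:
u = -34733/69135 (u = 38/165 + 307/(-419) = 38*(1/165) + 307*(-1/419) = 38/165 - 307/419 = -34733/69135 ≈ -0.50239)
c(v) = -6 + √(-34733/69135 + v) (c(v) = -6 + √(v - 34733/69135) = -6 + √(-34733/69135 + v))
1/c((10 + (-7 + 0))²) = 1/(-6 + √(-2401265955 + 4779648225*(10 + (-7 + 0))²)/69135) = 1/(-6 + √(-2401265955 + 4779648225*(10 - 7)²)/69135) = 1/(-6 + √(-2401265955 + 4779648225*3²)/69135) = 1/(-6 + √(-2401265955 + 4779648225*9)/69135) = 1/(-6 + √(-2401265955 + 43016834025)/69135) = 1/(-6 + √40615568070/69135)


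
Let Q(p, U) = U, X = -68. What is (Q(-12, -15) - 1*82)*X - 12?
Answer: 6584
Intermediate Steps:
(Q(-12, -15) - 1*82)*X - 12 = (-15 - 1*82)*(-68) - 12 = (-15 - 82)*(-68) - 12 = -97*(-68) - 12 = 6596 - 12 = 6584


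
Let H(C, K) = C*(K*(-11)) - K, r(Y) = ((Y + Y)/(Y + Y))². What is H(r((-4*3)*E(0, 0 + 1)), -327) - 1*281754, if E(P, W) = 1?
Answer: -277830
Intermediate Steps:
r(Y) = 1 (r(Y) = ((2*Y)/((2*Y)))² = ((2*Y)*(1/(2*Y)))² = 1² = 1)
H(C, K) = -K - 11*C*K (H(C, K) = C*(-11*K) - K = -11*C*K - K = -K - 11*C*K)
H(r((-4*3)*E(0, 0 + 1)), -327) - 1*281754 = -1*(-327)*(1 + 11*1) - 1*281754 = -1*(-327)*(1 + 11) - 281754 = -1*(-327)*12 - 281754 = 3924 - 281754 = -277830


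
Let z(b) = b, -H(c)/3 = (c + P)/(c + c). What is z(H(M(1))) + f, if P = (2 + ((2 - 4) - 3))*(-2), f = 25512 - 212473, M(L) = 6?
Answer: -186964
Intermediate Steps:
f = -186961
P = 6 (P = (2 + (-2 - 3))*(-2) = (2 - 5)*(-2) = -3*(-2) = 6)
H(c) = -3*(6 + c)/(2*c) (H(c) = -3*(c + 6)/(c + c) = -3*(6 + c)/(2*c))
z(H(M(1))) + f = (-3/2 - 9/6) - 186961 = (-3/2 - 9*1/6) - 186961 = (-3/2 - 3/2) - 186961 = -3 - 186961 = -186964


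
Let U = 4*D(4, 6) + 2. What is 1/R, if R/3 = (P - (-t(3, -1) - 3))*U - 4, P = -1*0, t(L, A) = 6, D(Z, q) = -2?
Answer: -1/174 ≈ -0.0057471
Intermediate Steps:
P = 0
U = -6 (U = 4*(-2) + 2 = -8 + 2 = -6)
R = -174 (R = 3*((0 - (-1*6 - 3))*(-6) - 4) = 3*((0 - (-6 - 3))*(-6) - 4) = 3*((0 - 1*(-9))*(-6) - 4) = 3*((0 + 9)*(-6) - 4) = 3*(9*(-6) - 4) = 3*(-54 - 4) = 3*(-58) = -174)
1/R = 1/(-174) = -1/174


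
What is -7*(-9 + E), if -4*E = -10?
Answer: 91/2 ≈ 45.500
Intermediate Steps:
E = 5/2 (E = -¼*(-10) = 5/2 ≈ 2.5000)
-7*(-9 + E) = -7*(-9 + 5/2) = -7*(-13/2) = 91/2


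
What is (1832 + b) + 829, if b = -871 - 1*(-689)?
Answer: 2479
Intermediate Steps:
b = -182 (b = -871 + 689 = -182)
(1832 + b) + 829 = (1832 - 182) + 829 = 1650 + 829 = 2479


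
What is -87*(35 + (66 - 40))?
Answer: -5307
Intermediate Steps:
-87*(35 + (66 - 40)) = -87*(35 + 26) = -87*61 = -5307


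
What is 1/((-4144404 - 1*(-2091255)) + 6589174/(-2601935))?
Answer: -2601935/5342166832489 ≈ -4.8706e-7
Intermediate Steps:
1/((-4144404 - 1*(-2091255)) + 6589174/(-2601935)) = 1/((-4144404 + 2091255) + 6589174*(-1/2601935)) = 1/(-2053149 - 6589174/2601935) = 1/(-5342166832489/2601935) = -2601935/5342166832489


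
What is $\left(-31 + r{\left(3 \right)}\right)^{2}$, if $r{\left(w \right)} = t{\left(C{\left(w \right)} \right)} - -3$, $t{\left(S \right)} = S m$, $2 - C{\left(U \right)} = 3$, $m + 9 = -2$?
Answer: $289$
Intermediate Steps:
$m = -11$ ($m = -9 - 2 = -11$)
$C{\left(U \right)} = -1$ ($C{\left(U \right)} = 2 - 3 = -1$)
$t{\left(S \right)} = - 11 S$ ($t{\left(S \right)} = S \left(-11\right) = - 11 S$)
$r{\left(w \right)} = 14$ ($r{\left(w \right)} = \left(-11\right) \left(-1\right) - -3 = 11 + 3 = 14$)
$\left(-31 + r{\left(3 \right)}\right)^{2} = \left(-31 + 14\right)^{2} = \left(-17\right)^{2} = 289$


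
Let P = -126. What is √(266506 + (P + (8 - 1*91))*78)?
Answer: 2*√62551 ≈ 500.20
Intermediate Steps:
√(266506 + (P + (8 - 1*91))*78) = √(266506 + (-126 + (8 - 1*91))*78) = √(266506 + (-126 + (8 - 91))*78) = √(266506 + (-126 - 83)*78) = √(266506 - 209*78) = √(266506 - 16302) = √250204 = 2*√62551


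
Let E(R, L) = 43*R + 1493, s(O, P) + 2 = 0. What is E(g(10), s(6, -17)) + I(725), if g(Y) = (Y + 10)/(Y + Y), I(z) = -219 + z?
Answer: 2042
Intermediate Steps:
s(O, P) = -2 (s(O, P) = -2 + 0 = -2)
g(Y) = (10 + Y)/(2*Y) (g(Y) = (10 + Y)/((2*Y)) = (10 + Y)*(1/(2*Y)) = (10 + Y)/(2*Y))
E(R, L) = 1493 + 43*R
E(g(10), s(6, -17)) + I(725) = (1493 + 43*((1/2)*(10 + 10)/10)) + (-219 + 725) = (1493 + 43*((1/2)*(1/10)*20)) + 506 = (1493 + 43*1) + 506 = (1493 + 43) + 506 = 1536 + 506 = 2042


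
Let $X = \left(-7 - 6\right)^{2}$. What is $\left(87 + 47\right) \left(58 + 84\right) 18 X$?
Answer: $57883176$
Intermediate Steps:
$X = 169$ ($X = \left(-13\right)^{2} = 169$)
$\left(87 + 47\right) \left(58 + 84\right) 18 X = \left(87 + 47\right) \left(58 + 84\right) 18 \cdot 169 = 134 \cdot 142 \cdot 18 \cdot 169 = 19028 \cdot 18 \cdot 169 = 342504 \cdot 169 = 57883176$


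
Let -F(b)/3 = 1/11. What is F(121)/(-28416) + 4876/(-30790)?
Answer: -254004701/1604035840 ≈ -0.15835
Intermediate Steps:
F(b) = -3/11
F(121)/(-28416) + 4876/(-30790) = -3/11/(-28416) + 4876/(-30790) = -3/11*(-1/28416) + 4876*(-1/30790) = 1/104192 - 2438/15395 = -254004701/1604035840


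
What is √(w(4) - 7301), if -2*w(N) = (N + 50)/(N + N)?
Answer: I*√116870/4 ≈ 85.466*I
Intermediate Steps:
w(N) = -(50 + N)/(4*N) (w(N) = -(N + 50)/(2*(N + N)) = -(50 + N)/(2*(2*N)) = -(50 + N)*1/(2*N)/2 = -(50 + N)/(4*N))
√(w(4) - 7301) = √((¼)*(-50 - 1*4)/4 - 7301) = √((¼)*(¼)*(-50 - 4) - 7301) = √((¼)*(¼)*(-54) - 7301) = √(-27/8 - 7301) = √(-58435/8) = I*√116870/4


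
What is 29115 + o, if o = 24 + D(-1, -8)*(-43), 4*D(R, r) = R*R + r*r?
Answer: 113761/4 ≈ 28440.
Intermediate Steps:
D(R, r) = R²/4 + r²/4 (D(R, r) = (R*R + r*r)/4 = (R² + r²)/4 = R²/4 + r²/4)
o = -2699/4 (o = 24 + ((¼)*(-1)² + (¼)*(-8)²)*(-43) = 24 + ((¼)*1 + (¼)*64)*(-43) = 24 + (¼ + 16)*(-43) = 24 + (65/4)*(-43) = 24 - 2795/4 = -2699/4 ≈ -674.75)
29115 + o = 29115 - 2699/4 = 113761/4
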